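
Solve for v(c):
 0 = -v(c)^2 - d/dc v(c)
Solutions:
 v(c) = 1/(C1 + c)


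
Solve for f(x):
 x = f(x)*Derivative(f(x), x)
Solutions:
 f(x) = -sqrt(C1 + x^2)
 f(x) = sqrt(C1 + x^2)


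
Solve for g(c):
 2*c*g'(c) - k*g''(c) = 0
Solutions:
 g(c) = C1 + C2*erf(c*sqrt(-1/k))/sqrt(-1/k)


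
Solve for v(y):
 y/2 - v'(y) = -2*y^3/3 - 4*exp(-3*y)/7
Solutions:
 v(y) = C1 + y^4/6 + y^2/4 - 4*exp(-3*y)/21


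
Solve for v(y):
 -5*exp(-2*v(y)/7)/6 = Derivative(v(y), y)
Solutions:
 v(y) = 7*log(-sqrt(C1 - 5*y)) - 7*log(21)/2
 v(y) = 7*log(C1 - 5*y)/2 - 7*log(21)/2


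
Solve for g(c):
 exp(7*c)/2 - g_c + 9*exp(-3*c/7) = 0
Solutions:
 g(c) = C1 + exp(7*c)/14 - 21*exp(-3*c/7)


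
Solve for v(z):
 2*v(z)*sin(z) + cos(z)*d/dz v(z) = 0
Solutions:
 v(z) = C1*cos(z)^2


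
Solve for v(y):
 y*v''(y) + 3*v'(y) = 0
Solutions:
 v(y) = C1 + C2/y^2


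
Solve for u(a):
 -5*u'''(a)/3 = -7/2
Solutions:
 u(a) = C1 + C2*a + C3*a^2 + 7*a^3/20


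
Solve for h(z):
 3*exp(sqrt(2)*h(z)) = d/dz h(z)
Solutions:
 h(z) = sqrt(2)*(2*log(-1/(C1 + 3*z)) - log(2))/4


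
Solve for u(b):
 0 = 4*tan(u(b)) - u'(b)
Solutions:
 u(b) = pi - asin(C1*exp(4*b))
 u(b) = asin(C1*exp(4*b))


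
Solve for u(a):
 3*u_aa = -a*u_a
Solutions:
 u(a) = C1 + C2*erf(sqrt(6)*a/6)


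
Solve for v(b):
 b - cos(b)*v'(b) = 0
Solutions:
 v(b) = C1 + Integral(b/cos(b), b)


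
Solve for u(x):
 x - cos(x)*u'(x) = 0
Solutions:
 u(x) = C1 + Integral(x/cos(x), x)


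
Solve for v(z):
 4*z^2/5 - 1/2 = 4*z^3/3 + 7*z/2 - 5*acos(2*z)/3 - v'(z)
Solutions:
 v(z) = C1 + z^4/3 - 4*z^3/15 + 7*z^2/4 - 5*z*acos(2*z)/3 + z/2 + 5*sqrt(1 - 4*z^2)/6


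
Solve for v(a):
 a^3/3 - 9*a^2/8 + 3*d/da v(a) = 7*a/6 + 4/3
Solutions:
 v(a) = C1 - a^4/36 + a^3/8 + 7*a^2/36 + 4*a/9


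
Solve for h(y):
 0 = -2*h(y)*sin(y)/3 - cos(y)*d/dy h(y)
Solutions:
 h(y) = C1*cos(y)^(2/3)


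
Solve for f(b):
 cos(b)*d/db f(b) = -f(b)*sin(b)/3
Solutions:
 f(b) = C1*cos(b)^(1/3)


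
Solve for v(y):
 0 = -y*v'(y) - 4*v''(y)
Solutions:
 v(y) = C1 + C2*erf(sqrt(2)*y/4)


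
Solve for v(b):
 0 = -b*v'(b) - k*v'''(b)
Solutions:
 v(b) = C1 + Integral(C2*airyai(b*(-1/k)^(1/3)) + C3*airybi(b*(-1/k)^(1/3)), b)


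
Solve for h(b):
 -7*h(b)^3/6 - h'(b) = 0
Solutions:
 h(b) = -sqrt(3)*sqrt(-1/(C1 - 7*b))
 h(b) = sqrt(3)*sqrt(-1/(C1 - 7*b))


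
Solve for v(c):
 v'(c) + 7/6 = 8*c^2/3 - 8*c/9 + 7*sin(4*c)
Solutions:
 v(c) = C1 + 8*c^3/9 - 4*c^2/9 - 7*c/6 - 7*cos(4*c)/4


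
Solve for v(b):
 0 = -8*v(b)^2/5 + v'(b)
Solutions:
 v(b) = -5/(C1 + 8*b)


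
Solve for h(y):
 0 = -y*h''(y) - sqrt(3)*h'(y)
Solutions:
 h(y) = C1 + C2*y^(1 - sqrt(3))


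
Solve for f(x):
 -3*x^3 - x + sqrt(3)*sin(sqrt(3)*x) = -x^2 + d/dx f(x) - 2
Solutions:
 f(x) = C1 - 3*x^4/4 + x^3/3 - x^2/2 + 2*x - cos(sqrt(3)*x)


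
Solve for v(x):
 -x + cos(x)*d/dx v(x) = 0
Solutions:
 v(x) = C1 + Integral(x/cos(x), x)


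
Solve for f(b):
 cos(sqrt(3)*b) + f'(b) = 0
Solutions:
 f(b) = C1 - sqrt(3)*sin(sqrt(3)*b)/3


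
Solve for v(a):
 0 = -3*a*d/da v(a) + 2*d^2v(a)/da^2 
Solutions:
 v(a) = C1 + C2*erfi(sqrt(3)*a/2)


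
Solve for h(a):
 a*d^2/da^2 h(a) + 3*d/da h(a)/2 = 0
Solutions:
 h(a) = C1 + C2/sqrt(a)


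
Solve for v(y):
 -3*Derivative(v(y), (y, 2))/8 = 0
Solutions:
 v(y) = C1 + C2*y


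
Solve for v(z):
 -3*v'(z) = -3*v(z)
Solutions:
 v(z) = C1*exp(z)


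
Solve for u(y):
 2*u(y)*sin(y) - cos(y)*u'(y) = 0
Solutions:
 u(y) = C1/cos(y)^2


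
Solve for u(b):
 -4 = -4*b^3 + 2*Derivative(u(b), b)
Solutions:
 u(b) = C1 + b^4/2 - 2*b


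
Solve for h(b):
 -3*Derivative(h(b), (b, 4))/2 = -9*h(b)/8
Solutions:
 h(b) = C1*exp(-sqrt(2)*3^(1/4)*b/2) + C2*exp(sqrt(2)*3^(1/4)*b/2) + C3*sin(sqrt(2)*3^(1/4)*b/2) + C4*cos(sqrt(2)*3^(1/4)*b/2)


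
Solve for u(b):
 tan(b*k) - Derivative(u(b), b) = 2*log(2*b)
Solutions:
 u(b) = C1 - 2*b*log(b) - 2*b*log(2) + 2*b + Piecewise((-log(cos(b*k))/k, Ne(k, 0)), (0, True))


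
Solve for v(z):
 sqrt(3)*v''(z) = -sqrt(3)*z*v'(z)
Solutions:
 v(z) = C1 + C2*erf(sqrt(2)*z/2)


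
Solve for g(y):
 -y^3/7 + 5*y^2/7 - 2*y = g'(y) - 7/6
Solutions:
 g(y) = C1 - y^4/28 + 5*y^3/21 - y^2 + 7*y/6


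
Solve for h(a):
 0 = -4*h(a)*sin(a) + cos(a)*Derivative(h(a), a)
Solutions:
 h(a) = C1/cos(a)^4


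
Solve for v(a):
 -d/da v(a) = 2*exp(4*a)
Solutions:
 v(a) = C1 - exp(4*a)/2


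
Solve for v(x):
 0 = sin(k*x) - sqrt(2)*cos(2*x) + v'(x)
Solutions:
 v(x) = C1 + sqrt(2)*sin(2*x)/2 + cos(k*x)/k


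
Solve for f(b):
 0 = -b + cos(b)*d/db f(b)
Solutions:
 f(b) = C1 + Integral(b/cos(b), b)


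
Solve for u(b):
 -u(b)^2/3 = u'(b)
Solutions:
 u(b) = 3/(C1 + b)


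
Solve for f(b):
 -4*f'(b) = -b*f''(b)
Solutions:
 f(b) = C1 + C2*b^5


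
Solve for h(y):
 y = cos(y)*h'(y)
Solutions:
 h(y) = C1 + Integral(y/cos(y), y)


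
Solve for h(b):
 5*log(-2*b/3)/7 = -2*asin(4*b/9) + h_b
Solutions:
 h(b) = C1 + 5*b*log(-b)/7 + 2*b*asin(4*b/9) - 5*b*log(3)/7 - 5*b/7 + 5*b*log(2)/7 + sqrt(81 - 16*b^2)/2


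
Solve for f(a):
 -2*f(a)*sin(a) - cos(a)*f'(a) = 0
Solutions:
 f(a) = C1*cos(a)^2


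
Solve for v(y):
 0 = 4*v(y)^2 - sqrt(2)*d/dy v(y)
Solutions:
 v(y) = -1/(C1 + 2*sqrt(2)*y)


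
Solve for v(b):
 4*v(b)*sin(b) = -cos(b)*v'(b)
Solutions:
 v(b) = C1*cos(b)^4


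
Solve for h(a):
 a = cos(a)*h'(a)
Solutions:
 h(a) = C1 + Integral(a/cos(a), a)


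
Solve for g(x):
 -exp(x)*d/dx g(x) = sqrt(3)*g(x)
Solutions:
 g(x) = C1*exp(sqrt(3)*exp(-x))


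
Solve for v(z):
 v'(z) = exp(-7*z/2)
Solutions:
 v(z) = C1 - 2*exp(-7*z/2)/7


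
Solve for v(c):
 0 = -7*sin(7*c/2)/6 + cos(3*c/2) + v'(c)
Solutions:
 v(c) = C1 - 2*sin(3*c/2)/3 - cos(7*c/2)/3


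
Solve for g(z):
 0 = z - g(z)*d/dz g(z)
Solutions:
 g(z) = -sqrt(C1 + z^2)
 g(z) = sqrt(C1 + z^2)


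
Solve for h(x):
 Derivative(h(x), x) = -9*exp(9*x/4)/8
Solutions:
 h(x) = C1 - exp(9*x/4)/2


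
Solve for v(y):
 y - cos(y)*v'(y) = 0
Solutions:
 v(y) = C1 + Integral(y/cos(y), y)


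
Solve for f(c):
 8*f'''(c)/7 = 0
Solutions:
 f(c) = C1 + C2*c + C3*c^2


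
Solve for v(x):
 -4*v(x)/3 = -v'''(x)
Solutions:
 v(x) = C3*exp(6^(2/3)*x/3) + (C1*sin(2^(2/3)*3^(1/6)*x/2) + C2*cos(2^(2/3)*3^(1/6)*x/2))*exp(-6^(2/3)*x/6)


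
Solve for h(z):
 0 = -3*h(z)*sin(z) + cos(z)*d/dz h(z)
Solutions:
 h(z) = C1/cos(z)^3


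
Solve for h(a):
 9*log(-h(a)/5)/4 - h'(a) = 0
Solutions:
 -4*Integral(1/(log(-_y) - log(5)), (_y, h(a)))/9 = C1 - a


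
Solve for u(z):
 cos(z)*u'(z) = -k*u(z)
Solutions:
 u(z) = C1*exp(k*(log(sin(z) - 1) - log(sin(z) + 1))/2)


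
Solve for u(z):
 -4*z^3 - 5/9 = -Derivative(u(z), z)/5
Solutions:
 u(z) = C1 + 5*z^4 + 25*z/9


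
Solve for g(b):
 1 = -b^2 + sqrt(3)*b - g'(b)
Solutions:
 g(b) = C1 - b^3/3 + sqrt(3)*b^2/2 - b


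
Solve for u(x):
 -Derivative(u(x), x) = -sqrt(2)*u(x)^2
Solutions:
 u(x) = -1/(C1 + sqrt(2)*x)


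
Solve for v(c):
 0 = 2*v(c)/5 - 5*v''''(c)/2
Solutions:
 v(c) = C1*exp(-sqrt(10)*c/5) + C2*exp(sqrt(10)*c/5) + C3*sin(sqrt(10)*c/5) + C4*cos(sqrt(10)*c/5)


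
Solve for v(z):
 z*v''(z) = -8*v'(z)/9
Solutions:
 v(z) = C1 + C2*z^(1/9)


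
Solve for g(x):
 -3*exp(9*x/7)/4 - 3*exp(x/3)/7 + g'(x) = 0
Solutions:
 g(x) = C1 + 7*exp(9*x/7)/12 + 9*exp(x/3)/7


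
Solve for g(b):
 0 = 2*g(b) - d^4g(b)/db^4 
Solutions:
 g(b) = C1*exp(-2^(1/4)*b) + C2*exp(2^(1/4)*b) + C3*sin(2^(1/4)*b) + C4*cos(2^(1/4)*b)


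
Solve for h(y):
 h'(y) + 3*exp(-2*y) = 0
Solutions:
 h(y) = C1 + 3*exp(-2*y)/2


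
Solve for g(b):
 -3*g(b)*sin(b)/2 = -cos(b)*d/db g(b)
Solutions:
 g(b) = C1/cos(b)^(3/2)


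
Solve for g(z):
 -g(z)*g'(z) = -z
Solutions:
 g(z) = -sqrt(C1 + z^2)
 g(z) = sqrt(C1 + z^2)


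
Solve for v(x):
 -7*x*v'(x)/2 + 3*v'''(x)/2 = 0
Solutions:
 v(x) = C1 + Integral(C2*airyai(3^(2/3)*7^(1/3)*x/3) + C3*airybi(3^(2/3)*7^(1/3)*x/3), x)


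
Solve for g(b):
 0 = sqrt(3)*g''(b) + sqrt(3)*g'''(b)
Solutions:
 g(b) = C1 + C2*b + C3*exp(-b)


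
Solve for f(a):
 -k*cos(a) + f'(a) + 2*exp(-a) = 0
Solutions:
 f(a) = C1 + k*sin(a) + 2*exp(-a)


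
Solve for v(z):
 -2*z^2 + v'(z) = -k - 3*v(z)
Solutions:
 v(z) = C1*exp(-3*z) - k/3 + 2*z^2/3 - 4*z/9 + 4/27


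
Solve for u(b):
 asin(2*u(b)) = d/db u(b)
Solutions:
 Integral(1/asin(2*_y), (_y, u(b))) = C1 + b


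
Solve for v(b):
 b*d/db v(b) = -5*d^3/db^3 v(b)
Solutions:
 v(b) = C1 + Integral(C2*airyai(-5^(2/3)*b/5) + C3*airybi(-5^(2/3)*b/5), b)


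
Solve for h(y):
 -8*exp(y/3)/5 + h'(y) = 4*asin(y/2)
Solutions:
 h(y) = C1 + 4*y*asin(y/2) + 4*sqrt(4 - y^2) + 24*exp(y/3)/5


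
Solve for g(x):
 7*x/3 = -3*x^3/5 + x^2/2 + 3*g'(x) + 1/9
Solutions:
 g(x) = C1 + x^4/20 - x^3/18 + 7*x^2/18 - x/27


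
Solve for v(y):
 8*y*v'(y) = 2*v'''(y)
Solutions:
 v(y) = C1 + Integral(C2*airyai(2^(2/3)*y) + C3*airybi(2^(2/3)*y), y)


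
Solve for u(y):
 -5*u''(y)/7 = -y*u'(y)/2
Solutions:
 u(y) = C1 + C2*erfi(sqrt(35)*y/10)


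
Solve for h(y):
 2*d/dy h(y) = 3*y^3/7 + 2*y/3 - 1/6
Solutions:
 h(y) = C1 + 3*y^4/56 + y^2/6 - y/12


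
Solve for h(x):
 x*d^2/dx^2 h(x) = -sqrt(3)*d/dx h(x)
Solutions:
 h(x) = C1 + C2*x^(1 - sqrt(3))


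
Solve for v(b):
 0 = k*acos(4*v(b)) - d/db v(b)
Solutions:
 Integral(1/acos(4*_y), (_y, v(b))) = C1 + b*k


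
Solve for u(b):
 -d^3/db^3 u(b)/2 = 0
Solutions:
 u(b) = C1 + C2*b + C3*b^2


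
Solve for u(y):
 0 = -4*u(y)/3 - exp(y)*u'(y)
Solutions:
 u(y) = C1*exp(4*exp(-y)/3)


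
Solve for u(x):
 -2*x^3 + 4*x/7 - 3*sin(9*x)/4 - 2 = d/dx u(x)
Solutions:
 u(x) = C1 - x^4/2 + 2*x^2/7 - 2*x + cos(9*x)/12


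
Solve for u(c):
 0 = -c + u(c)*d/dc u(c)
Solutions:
 u(c) = -sqrt(C1 + c^2)
 u(c) = sqrt(C1 + c^2)


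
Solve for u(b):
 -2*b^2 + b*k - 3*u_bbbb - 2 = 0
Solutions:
 u(b) = C1 + C2*b + C3*b^2 + C4*b^3 - b^6/540 + b^5*k/360 - b^4/36


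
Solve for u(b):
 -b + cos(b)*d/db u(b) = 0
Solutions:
 u(b) = C1 + Integral(b/cos(b), b)


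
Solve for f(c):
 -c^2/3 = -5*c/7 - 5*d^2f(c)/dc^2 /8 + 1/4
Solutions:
 f(c) = C1 + C2*c + 2*c^4/45 - 4*c^3/21 + c^2/5


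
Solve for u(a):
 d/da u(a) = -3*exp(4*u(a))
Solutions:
 u(a) = log(-I*(1/(C1 + 12*a))^(1/4))
 u(a) = log(I*(1/(C1 + 12*a))^(1/4))
 u(a) = log(-(1/(C1 + 12*a))^(1/4))
 u(a) = log(1/(C1 + 12*a))/4


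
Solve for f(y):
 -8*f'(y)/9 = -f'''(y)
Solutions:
 f(y) = C1 + C2*exp(-2*sqrt(2)*y/3) + C3*exp(2*sqrt(2)*y/3)


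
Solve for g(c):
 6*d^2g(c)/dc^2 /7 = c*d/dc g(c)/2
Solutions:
 g(c) = C1 + C2*erfi(sqrt(42)*c/12)


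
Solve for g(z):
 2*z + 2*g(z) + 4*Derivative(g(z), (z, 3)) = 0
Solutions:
 g(z) = C3*exp(-2^(2/3)*z/2) - z + (C1*sin(2^(2/3)*sqrt(3)*z/4) + C2*cos(2^(2/3)*sqrt(3)*z/4))*exp(2^(2/3)*z/4)


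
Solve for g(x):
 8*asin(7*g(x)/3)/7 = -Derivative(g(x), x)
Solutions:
 Integral(1/asin(7*_y/3), (_y, g(x))) = C1 - 8*x/7


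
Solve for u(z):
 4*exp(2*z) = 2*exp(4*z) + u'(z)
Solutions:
 u(z) = C1 - exp(4*z)/2 + 2*exp(2*z)


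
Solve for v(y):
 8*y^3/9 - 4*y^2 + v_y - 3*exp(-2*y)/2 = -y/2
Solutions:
 v(y) = C1 - 2*y^4/9 + 4*y^3/3 - y^2/4 - 3*exp(-2*y)/4


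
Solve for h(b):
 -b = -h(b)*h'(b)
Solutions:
 h(b) = -sqrt(C1 + b^2)
 h(b) = sqrt(C1 + b^2)


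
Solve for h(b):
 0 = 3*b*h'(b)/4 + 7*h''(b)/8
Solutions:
 h(b) = C1 + C2*erf(sqrt(21)*b/7)


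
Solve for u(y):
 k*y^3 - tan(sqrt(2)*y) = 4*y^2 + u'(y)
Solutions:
 u(y) = C1 + k*y^4/4 - 4*y^3/3 + sqrt(2)*log(cos(sqrt(2)*y))/2


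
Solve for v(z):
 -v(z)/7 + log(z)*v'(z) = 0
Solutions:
 v(z) = C1*exp(li(z)/7)


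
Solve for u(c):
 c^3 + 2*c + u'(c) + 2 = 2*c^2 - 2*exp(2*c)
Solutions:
 u(c) = C1 - c^4/4 + 2*c^3/3 - c^2 - 2*c - exp(2*c)


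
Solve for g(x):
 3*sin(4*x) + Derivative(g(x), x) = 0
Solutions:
 g(x) = C1 + 3*cos(4*x)/4


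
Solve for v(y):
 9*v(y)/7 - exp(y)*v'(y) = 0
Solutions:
 v(y) = C1*exp(-9*exp(-y)/7)


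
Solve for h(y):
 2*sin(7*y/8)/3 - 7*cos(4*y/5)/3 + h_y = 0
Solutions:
 h(y) = C1 + 35*sin(4*y/5)/12 + 16*cos(7*y/8)/21


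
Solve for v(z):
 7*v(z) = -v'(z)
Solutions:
 v(z) = C1*exp(-7*z)


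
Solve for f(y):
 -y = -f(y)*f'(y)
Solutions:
 f(y) = -sqrt(C1 + y^2)
 f(y) = sqrt(C1 + y^2)


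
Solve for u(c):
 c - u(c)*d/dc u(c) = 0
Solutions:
 u(c) = -sqrt(C1 + c^2)
 u(c) = sqrt(C1 + c^2)


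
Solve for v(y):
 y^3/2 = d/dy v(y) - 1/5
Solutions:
 v(y) = C1 + y^4/8 + y/5


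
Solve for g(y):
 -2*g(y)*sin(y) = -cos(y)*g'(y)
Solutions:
 g(y) = C1/cos(y)^2


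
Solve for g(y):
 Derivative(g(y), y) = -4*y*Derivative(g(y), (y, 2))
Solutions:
 g(y) = C1 + C2*y^(3/4)


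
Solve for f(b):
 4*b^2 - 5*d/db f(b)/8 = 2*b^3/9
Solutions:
 f(b) = C1 - 4*b^4/45 + 32*b^3/15


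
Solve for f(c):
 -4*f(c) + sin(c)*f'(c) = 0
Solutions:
 f(c) = C1*(cos(c)^2 - 2*cos(c) + 1)/(cos(c)^2 + 2*cos(c) + 1)


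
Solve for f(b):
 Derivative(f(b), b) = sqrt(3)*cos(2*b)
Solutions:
 f(b) = C1 + sqrt(3)*sin(2*b)/2


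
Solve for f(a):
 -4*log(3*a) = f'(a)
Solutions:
 f(a) = C1 - 4*a*log(a) - a*log(81) + 4*a


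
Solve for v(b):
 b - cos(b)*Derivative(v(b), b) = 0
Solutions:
 v(b) = C1 + Integral(b/cos(b), b)


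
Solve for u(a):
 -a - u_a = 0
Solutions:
 u(a) = C1 - a^2/2


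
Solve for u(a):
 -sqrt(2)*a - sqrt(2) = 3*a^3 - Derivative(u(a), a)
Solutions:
 u(a) = C1 + 3*a^4/4 + sqrt(2)*a^2/2 + sqrt(2)*a


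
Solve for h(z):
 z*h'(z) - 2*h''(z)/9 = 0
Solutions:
 h(z) = C1 + C2*erfi(3*z/2)


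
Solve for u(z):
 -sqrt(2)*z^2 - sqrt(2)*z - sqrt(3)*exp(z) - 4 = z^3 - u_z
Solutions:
 u(z) = C1 + z^4/4 + sqrt(2)*z^3/3 + sqrt(2)*z^2/2 + 4*z + sqrt(3)*exp(z)


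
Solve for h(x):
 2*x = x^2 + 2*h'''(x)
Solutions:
 h(x) = C1 + C2*x + C3*x^2 - x^5/120 + x^4/24


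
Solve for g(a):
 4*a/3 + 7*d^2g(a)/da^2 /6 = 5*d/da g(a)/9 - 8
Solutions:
 g(a) = C1 + C2*exp(10*a/21) + 6*a^2/5 + 486*a/25


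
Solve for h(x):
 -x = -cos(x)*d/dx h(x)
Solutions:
 h(x) = C1 + Integral(x/cos(x), x)


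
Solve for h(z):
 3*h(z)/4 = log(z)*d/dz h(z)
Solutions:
 h(z) = C1*exp(3*li(z)/4)


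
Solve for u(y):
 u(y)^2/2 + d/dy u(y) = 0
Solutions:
 u(y) = 2/(C1 + y)


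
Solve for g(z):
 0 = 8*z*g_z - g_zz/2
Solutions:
 g(z) = C1 + C2*erfi(2*sqrt(2)*z)


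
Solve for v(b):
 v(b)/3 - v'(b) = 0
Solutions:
 v(b) = C1*exp(b/3)


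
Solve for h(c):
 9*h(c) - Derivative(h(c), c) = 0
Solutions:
 h(c) = C1*exp(9*c)


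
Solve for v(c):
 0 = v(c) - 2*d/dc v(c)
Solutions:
 v(c) = C1*exp(c/2)


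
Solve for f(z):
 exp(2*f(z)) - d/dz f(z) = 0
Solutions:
 f(z) = log(-sqrt(-1/(C1 + z))) - log(2)/2
 f(z) = log(-1/(C1 + z))/2 - log(2)/2


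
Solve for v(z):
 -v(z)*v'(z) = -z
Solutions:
 v(z) = -sqrt(C1 + z^2)
 v(z) = sqrt(C1 + z^2)


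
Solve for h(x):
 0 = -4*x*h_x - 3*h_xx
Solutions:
 h(x) = C1 + C2*erf(sqrt(6)*x/3)


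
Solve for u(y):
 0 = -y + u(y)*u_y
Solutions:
 u(y) = -sqrt(C1 + y^2)
 u(y) = sqrt(C1 + y^2)


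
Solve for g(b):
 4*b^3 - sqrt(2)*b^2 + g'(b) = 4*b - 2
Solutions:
 g(b) = C1 - b^4 + sqrt(2)*b^3/3 + 2*b^2 - 2*b


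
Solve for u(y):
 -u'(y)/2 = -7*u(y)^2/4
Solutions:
 u(y) = -2/(C1 + 7*y)


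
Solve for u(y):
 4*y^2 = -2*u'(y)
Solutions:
 u(y) = C1 - 2*y^3/3


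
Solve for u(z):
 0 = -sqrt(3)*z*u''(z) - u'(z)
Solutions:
 u(z) = C1 + C2*z^(1 - sqrt(3)/3)


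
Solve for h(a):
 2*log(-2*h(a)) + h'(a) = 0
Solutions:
 Integral(1/(log(-_y) + log(2)), (_y, h(a)))/2 = C1 - a


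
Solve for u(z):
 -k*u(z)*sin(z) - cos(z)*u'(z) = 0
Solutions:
 u(z) = C1*exp(k*log(cos(z)))


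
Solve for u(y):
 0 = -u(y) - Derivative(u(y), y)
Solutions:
 u(y) = C1*exp(-y)


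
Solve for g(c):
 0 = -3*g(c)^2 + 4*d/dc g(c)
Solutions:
 g(c) = -4/(C1 + 3*c)


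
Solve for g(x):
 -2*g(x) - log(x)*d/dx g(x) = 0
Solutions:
 g(x) = C1*exp(-2*li(x))


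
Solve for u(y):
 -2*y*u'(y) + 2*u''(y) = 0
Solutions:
 u(y) = C1 + C2*erfi(sqrt(2)*y/2)


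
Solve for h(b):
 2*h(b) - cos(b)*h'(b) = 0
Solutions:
 h(b) = C1*(sin(b) + 1)/(sin(b) - 1)


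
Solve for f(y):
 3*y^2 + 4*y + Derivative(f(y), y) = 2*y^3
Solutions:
 f(y) = C1 + y^4/2 - y^3 - 2*y^2


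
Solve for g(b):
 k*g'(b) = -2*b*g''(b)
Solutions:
 g(b) = C1 + b^(1 - re(k)/2)*(C2*sin(log(b)*Abs(im(k))/2) + C3*cos(log(b)*im(k)/2))


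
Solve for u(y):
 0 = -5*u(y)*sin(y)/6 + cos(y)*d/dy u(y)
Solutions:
 u(y) = C1/cos(y)^(5/6)


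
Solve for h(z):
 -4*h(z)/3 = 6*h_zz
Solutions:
 h(z) = C1*sin(sqrt(2)*z/3) + C2*cos(sqrt(2)*z/3)


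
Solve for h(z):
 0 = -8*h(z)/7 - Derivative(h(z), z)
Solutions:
 h(z) = C1*exp(-8*z/7)


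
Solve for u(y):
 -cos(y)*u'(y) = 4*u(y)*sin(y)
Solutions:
 u(y) = C1*cos(y)^4


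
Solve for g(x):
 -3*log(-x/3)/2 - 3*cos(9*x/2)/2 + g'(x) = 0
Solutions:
 g(x) = C1 + 3*x*log(-x)/2 - 3*x*log(3)/2 - 3*x/2 + sin(9*x/2)/3


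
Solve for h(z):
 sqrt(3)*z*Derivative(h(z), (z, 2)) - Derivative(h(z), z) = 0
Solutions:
 h(z) = C1 + C2*z^(sqrt(3)/3 + 1)


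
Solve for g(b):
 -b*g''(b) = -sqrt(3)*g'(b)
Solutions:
 g(b) = C1 + C2*b^(1 + sqrt(3))


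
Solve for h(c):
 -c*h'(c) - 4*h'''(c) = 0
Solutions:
 h(c) = C1 + Integral(C2*airyai(-2^(1/3)*c/2) + C3*airybi(-2^(1/3)*c/2), c)


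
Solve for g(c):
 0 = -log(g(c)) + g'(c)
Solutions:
 li(g(c)) = C1 + c


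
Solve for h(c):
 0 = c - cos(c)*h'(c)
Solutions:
 h(c) = C1 + Integral(c/cos(c), c)


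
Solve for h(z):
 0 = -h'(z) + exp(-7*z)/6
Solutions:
 h(z) = C1 - exp(-7*z)/42


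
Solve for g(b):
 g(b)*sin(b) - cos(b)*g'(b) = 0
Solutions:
 g(b) = C1/cos(b)


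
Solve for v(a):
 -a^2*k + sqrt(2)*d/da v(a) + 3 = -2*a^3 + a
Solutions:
 v(a) = C1 - sqrt(2)*a^4/4 + sqrt(2)*a^3*k/6 + sqrt(2)*a^2/4 - 3*sqrt(2)*a/2


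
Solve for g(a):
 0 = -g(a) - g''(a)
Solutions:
 g(a) = C1*sin(a) + C2*cos(a)


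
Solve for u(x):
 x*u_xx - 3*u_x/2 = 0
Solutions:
 u(x) = C1 + C2*x^(5/2)


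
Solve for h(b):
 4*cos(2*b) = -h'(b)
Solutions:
 h(b) = C1 - 2*sin(2*b)


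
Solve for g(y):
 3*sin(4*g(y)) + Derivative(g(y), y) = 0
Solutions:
 g(y) = -acos((-C1 - exp(24*y))/(C1 - exp(24*y)))/4 + pi/2
 g(y) = acos((-C1 - exp(24*y))/(C1 - exp(24*y)))/4


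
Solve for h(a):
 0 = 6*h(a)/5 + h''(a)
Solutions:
 h(a) = C1*sin(sqrt(30)*a/5) + C2*cos(sqrt(30)*a/5)


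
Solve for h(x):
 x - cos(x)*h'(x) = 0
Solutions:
 h(x) = C1 + Integral(x/cos(x), x)


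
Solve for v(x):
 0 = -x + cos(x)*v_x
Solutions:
 v(x) = C1 + Integral(x/cos(x), x)


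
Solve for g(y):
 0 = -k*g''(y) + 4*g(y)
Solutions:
 g(y) = C1*exp(-2*y*sqrt(1/k)) + C2*exp(2*y*sqrt(1/k))


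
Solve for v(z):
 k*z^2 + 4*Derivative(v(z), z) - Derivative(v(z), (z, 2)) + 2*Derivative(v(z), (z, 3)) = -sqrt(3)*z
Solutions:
 v(z) = C1 - k*z^3/12 - k*z^2/16 + 7*k*z/32 - sqrt(3)*z^2/8 - sqrt(3)*z/16 + (C2*sin(sqrt(31)*z/4) + C3*cos(sqrt(31)*z/4))*exp(z/4)


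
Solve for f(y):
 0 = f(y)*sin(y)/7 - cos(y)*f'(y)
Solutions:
 f(y) = C1/cos(y)^(1/7)


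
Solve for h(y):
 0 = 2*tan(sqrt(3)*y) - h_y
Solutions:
 h(y) = C1 - 2*sqrt(3)*log(cos(sqrt(3)*y))/3


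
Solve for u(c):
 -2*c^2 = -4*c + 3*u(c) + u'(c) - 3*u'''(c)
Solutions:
 u(c) = C1*exp(-2^(1/3)*c*(2/(5*sqrt(29) + 27)^(1/3) + 2^(1/3)*(5*sqrt(29) + 27)^(1/3))/12)*sin(2^(1/3)*sqrt(3)*c*(-2^(1/3)*(5*sqrt(29) + 27)^(1/3) + 2/(5*sqrt(29) + 27)^(1/3))/12) + C2*exp(-2^(1/3)*c*(2/(5*sqrt(29) + 27)^(1/3) + 2^(1/3)*(5*sqrt(29) + 27)^(1/3))/12)*cos(2^(1/3)*sqrt(3)*c*(-2^(1/3)*(5*sqrt(29) + 27)^(1/3) + 2/(5*sqrt(29) + 27)^(1/3))/12) + C3*exp(2^(1/3)*c*(2/(5*sqrt(29) + 27)^(1/3) + 2^(1/3)*(5*sqrt(29) + 27)^(1/3))/6) - 2*c^2/3 + 16*c/9 - 16/27


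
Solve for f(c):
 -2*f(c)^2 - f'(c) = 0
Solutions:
 f(c) = 1/(C1 + 2*c)


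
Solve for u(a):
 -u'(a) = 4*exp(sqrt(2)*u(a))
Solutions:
 u(a) = sqrt(2)*(2*log(1/(C1 + 4*a)) - log(2))/4


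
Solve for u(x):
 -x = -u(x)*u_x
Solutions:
 u(x) = -sqrt(C1 + x^2)
 u(x) = sqrt(C1 + x^2)


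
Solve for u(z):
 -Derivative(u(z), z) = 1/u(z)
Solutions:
 u(z) = -sqrt(C1 - 2*z)
 u(z) = sqrt(C1 - 2*z)


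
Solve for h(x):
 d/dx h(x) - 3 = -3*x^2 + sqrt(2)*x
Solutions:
 h(x) = C1 - x^3 + sqrt(2)*x^2/2 + 3*x


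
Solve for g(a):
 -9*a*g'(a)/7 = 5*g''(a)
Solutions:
 g(a) = C1 + C2*erf(3*sqrt(70)*a/70)


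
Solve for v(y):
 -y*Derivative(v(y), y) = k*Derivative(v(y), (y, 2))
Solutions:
 v(y) = C1 + C2*sqrt(k)*erf(sqrt(2)*y*sqrt(1/k)/2)


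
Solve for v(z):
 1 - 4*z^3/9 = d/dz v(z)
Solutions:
 v(z) = C1 - z^4/9 + z


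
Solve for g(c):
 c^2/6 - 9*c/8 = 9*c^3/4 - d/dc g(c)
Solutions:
 g(c) = C1 + 9*c^4/16 - c^3/18 + 9*c^2/16


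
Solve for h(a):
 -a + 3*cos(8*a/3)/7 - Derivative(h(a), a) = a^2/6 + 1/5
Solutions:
 h(a) = C1 - a^3/18 - a^2/2 - a/5 + 9*sin(8*a/3)/56


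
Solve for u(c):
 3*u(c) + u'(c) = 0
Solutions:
 u(c) = C1*exp(-3*c)


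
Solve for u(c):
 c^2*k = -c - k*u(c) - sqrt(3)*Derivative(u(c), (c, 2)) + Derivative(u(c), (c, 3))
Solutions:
 u(c) = C1*exp(c*(-3^(1/3)*(-9*k/2 + sqrt((9*k + 2*sqrt(3))^2 - 12)/2 - sqrt(3))^(1/3) + sqrt(3) - 3^(2/3)/(-9*k/2 + sqrt((9*k + 2*sqrt(3))^2 - 12)/2 - sqrt(3))^(1/3))/3) + C2*exp(c*(3^(1/3)*(-9*k/2 + sqrt((9*k + 2*sqrt(3))^2 - 12)/2 - sqrt(3))^(1/3)/6 - 3^(5/6)*I*(-9*k/2 + sqrt((9*k + 2*sqrt(3))^2 - 12)/2 - sqrt(3))^(1/3)/6 + sqrt(3)/3 - 2/((-3^(1/3) + 3^(5/6)*I)*(-9*k/2 + sqrt((9*k + 2*sqrt(3))^2 - 12)/2 - sqrt(3))^(1/3)))) + C3*exp(c*(3^(1/3)*(-9*k/2 + sqrt((9*k + 2*sqrt(3))^2 - 12)/2 - sqrt(3))^(1/3)/6 + 3^(5/6)*I*(-9*k/2 + sqrt((9*k + 2*sqrt(3))^2 - 12)/2 - sqrt(3))^(1/3)/6 + sqrt(3)/3 + 2/((3^(1/3) + 3^(5/6)*I)*(-9*k/2 + sqrt((9*k + 2*sqrt(3))^2 - 12)/2 - sqrt(3))^(1/3)))) - c^2 - c/k + 2*sqrt(3)/k


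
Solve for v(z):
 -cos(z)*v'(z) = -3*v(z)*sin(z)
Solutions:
 v(z) = C1/cos(z)^3


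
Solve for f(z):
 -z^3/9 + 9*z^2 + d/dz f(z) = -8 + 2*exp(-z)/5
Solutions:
 f(z) = C1 + z^4/36 - 3*z^3 - 8*z - 2*exp(-z)/5


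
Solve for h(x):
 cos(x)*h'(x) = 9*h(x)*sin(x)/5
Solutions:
 h(x) = C1/cos(x)^(9/5)


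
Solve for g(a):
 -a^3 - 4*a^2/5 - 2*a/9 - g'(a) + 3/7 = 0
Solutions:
 g(a) = C1 - a^4/4 - 4*a^3/15 - a^2/9 + 3*a/7


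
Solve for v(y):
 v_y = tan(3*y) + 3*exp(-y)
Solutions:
 v(y) = C1 + log(tan(3*y)^2 + 1)/6 - 3*exp(-y)


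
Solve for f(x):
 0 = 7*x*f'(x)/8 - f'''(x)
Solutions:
 f(x) = C1 + Integral(C2*airyai(7^(1/3)*x/2) + C3*airybi(7^(1/3)*x/2), x)


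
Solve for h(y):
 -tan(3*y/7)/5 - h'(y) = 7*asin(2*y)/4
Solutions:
 h(y) = C1 - 7*y*asin(2*y)/4 - 7*sqrt(1 - 4*y^2)/8 + 7*log(cos(3*y/7))/15


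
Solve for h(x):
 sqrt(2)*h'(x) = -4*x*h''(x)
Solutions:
 h(x) = C1 + C2*x^(1 - sqrt(2)/4)


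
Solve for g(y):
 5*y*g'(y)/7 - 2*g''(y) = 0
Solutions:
 g(y) = C1 + C2*erfi(sqrt(35)*y/14)


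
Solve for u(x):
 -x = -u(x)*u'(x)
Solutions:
 u(x) = -sqrt(C1 + x^2)
 u(x) = sqrt(C1 + x^2)


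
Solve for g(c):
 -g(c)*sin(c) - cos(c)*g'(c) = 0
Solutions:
 g(c) = C1*cos(c)


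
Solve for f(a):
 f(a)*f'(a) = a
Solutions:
 f(a) = -sqrt(C1 + a^2)
 f(a) = sqrt(C1 + a^2)


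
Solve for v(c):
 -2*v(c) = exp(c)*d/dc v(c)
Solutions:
 v(c) = C1*exp(2*exp(-c))


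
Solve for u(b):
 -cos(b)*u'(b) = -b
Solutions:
 u(b) = C1 + Integral(b/cos(b), b)


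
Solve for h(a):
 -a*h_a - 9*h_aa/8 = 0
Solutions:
 h(a) = C1 + C2*erf(2*a/3)


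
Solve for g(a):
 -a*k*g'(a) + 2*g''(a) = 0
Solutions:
 g(a) = Piecewise((-sqrt(pi)*C1*erf(a*sqrt(-k)/2)/sqrt(-k) - C2, (k > 0) | (k < 0)), (-C1*a - C2, True))


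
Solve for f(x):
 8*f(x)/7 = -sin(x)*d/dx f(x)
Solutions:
 f(x) = C1*(cos(x) + 1)^(4/7)/(cos(x) - 1)^(4/7)


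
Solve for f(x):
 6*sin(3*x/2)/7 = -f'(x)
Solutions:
 f(x) = C1 + 4*cos(3*x/2)/7


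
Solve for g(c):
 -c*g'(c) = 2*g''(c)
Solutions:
 g(c) = C1 + C2*erf(c/2)


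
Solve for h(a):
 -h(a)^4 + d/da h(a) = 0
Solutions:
 h(a) = (-1/(C1 + 3*a))^(1/3)
 h(a) = (-1/(C1 + a))^(1/3)*(-3^(2/3) - 3*3^(1/6)*I)/6
 h(a) = (-1/(C1 + a))^(1/3)*(-3^(2/3) + 3*3^(1/6)*I)/6


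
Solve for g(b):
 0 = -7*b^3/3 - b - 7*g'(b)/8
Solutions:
 g(b) = C1 - 2*b^4/3 - 4*b^2/7


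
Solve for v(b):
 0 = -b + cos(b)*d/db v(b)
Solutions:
 v(b) = C1 + Integral(b/cos(b), b)


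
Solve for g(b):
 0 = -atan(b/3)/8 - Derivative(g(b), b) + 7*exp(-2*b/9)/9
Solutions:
 g(b) = C1 - b*atan(b/3)/8 + 3*log(b^2 + 9)/16 - 7*exp(-2*b/9)/2


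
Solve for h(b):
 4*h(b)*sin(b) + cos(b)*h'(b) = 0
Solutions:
 h(b) = C1*cos(b)^4


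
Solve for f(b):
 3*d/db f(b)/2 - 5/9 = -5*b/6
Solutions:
 f(b) = C1 - 5*b^2/18 + 10*b/27


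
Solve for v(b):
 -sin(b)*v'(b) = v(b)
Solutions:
 v(b) = C1*sqrt(cos(b) + 1)/sqrt(cos(b) - 1)


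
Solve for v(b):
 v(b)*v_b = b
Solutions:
 v(b) = -sqrt(C1 + b^2)
 v(b) = sqrt(C1 + b^2)


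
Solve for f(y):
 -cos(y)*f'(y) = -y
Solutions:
 f(y) = C1 + Integral(y/cos(y), y)


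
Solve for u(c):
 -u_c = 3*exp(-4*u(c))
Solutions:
 u(c) = log(-I*(C1 - 12*c)^(1/4))
 u(c) = log(I*(C1 - 12*c)^(1/4))
 u(c) = log(-(C1 - 12*c)^(1/4))
 u(c) = log(C1 - 12*c)/4


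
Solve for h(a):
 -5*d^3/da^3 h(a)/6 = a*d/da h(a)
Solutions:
 h(a) = C1 + Integral(C2*airyai(-5^(2/3)*6^(1/3)*a/5) + C3*airybi(-5^(2/3)*6^(1/3)*a/5), a)


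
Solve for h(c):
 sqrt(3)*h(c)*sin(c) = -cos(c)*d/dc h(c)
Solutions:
 h(c) = C1*cos(c)^(sqrt(3))


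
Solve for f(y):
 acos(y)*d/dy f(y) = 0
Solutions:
 f(y) = C1


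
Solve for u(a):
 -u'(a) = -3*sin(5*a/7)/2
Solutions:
 u(a) = C1 - 21*cos(5*a/7)/10


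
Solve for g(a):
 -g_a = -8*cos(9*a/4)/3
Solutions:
 g(a) = C1 + 32*sin(9*a/4)/27


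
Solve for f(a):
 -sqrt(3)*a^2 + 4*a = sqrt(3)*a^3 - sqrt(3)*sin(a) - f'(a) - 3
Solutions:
 f(a) = C1 + sqrt(3)*a^4/4 + sqrt(3)*a^3/3 - 2*a^2 - 3*a + sqrt(3)*cos(a)


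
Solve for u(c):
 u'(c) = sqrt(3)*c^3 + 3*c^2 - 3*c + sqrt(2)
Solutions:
 u(c) = C1 + sqrt(3)*c^4/4 + c^3 - 3*c^2/2 + sqrt(2)*c


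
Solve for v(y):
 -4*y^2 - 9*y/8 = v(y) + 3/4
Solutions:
 v(y) = -4*y^2 - 9*y/8 - 3/4


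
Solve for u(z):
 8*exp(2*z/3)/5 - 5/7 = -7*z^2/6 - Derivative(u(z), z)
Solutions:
 u(z) = C1 - 7*z^3/18 + 5*z/7 - 12*exp(2*z/3)/5


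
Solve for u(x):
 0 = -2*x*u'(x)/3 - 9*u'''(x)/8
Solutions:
 u(x) = C1 + Integral(C2*airyai(-2*2^(1/3)*x/3) + C3*airybi(-2*2^(1/3)*x/3), x)


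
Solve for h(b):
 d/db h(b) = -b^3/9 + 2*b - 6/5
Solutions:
 h(b) = C1 - b^4/36 + b^2 - 6*b/5


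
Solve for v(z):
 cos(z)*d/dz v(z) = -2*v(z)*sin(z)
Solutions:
 v(z) = C1*cos(z)^2


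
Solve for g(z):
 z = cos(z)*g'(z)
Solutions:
 g(z) = C1 + Integral(z/cos(z), z)


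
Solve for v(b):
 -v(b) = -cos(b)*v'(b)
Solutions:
 v(b) = C1*sqrt(sin(b) + 1)/sqrt(sin(b) - 1)


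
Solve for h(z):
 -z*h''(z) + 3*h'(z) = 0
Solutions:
 h(z) = C1 + C2*z^4


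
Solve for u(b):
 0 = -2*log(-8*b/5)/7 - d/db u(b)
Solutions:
 u(b) = C1 - 2*b*log(-b)/7 + 2*b*(-3*log(2) + 1 + log(5))/7


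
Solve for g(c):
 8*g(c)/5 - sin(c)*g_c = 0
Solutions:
 g(c) = C1*(cos(c) - 1)^(4/5)/(cos(c) + 1)^(4/5)


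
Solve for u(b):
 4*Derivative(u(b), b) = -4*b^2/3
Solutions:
 u(b) = C1 - b^3/9


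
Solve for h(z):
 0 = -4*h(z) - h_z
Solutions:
 h(z) = C1*exp(-4*z)


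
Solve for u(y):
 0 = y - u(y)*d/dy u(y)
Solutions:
 u(y) = -sqrt(C1 + y^2)
 u(y) = sqrt(C1 + y^2)


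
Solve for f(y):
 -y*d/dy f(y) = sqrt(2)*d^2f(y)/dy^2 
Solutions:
 f(y) = C1 + C2*erf(2^(1/4)*y/2)


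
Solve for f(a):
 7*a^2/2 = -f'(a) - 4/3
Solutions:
 f(a) = C1 - 7*a^3/6 - 4*a/3


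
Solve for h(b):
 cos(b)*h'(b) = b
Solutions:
 h(b) = C1 + Integral(b/cos(b), b)


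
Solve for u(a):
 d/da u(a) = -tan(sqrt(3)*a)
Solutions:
 u(a) = C1 + sqrt(3)*log(cos(sqrt(3)*a))/3


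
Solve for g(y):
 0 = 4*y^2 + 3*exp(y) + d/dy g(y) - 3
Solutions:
 g(y) = C1 - 4*y^3/3 + 3*y - 3*exp(y)


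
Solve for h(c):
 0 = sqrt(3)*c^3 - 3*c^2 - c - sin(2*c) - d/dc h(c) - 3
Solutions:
 h(c) = C1 + sqrt(3)*c^4/4 - c^3 - c^2/2 - 3*c + cos(2*c)/2


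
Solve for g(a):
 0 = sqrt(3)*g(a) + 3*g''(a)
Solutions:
 g(a) = C1*sin(3^(3/4)*a/3) + C2*cos(3^(3/4)*a/3)


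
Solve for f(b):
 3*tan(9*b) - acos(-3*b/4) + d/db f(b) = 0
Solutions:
 f(b) = C1 + b*acos(-3*b/4) + sqrt(16 - 9*b^2)/3 + log(cos(9*b))/3


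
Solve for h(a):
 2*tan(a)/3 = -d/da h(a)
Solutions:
 h(a) = C1 + 2*log(cos(a))/3


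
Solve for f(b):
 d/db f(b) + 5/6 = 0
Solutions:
 f(b) = C1 - 5*b/6


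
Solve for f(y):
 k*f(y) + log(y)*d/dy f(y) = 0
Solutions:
 f(y) = C1*exp(-k*li(y))


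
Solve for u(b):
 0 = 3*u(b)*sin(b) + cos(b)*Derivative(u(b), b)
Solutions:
 u(b) = C1*cos(b)^3


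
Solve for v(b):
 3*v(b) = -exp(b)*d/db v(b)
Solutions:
 v(b) = C1*exp(3*exp(-b))


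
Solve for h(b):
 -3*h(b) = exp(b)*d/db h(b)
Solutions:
 h(b) = C1*exp(3*exp(-b))


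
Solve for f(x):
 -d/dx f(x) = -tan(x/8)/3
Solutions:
 f(x) = C1 - 8*log(cos(x/8))/3


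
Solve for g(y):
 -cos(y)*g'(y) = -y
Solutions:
 g(y) = C1 + Integral(y/cos(y), y)


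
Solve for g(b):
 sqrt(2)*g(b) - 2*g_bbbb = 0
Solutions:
 g(b) = C1*exp(-2^(7/8)*b/2) + C2*exp(2^(7/8)*b/2) + C3*sin(2^(7/8)*b/2) + C4*cos(2^(7/8)*b/2)


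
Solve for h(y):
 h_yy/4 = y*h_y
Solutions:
 h(y) = C1 + C2*erfi(sqrt(2)*y)


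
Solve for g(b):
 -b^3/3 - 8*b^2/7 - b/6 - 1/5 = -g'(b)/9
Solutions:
 g(b) = C1 + 3*b^4/4 + 24*b^3/7 + 3*b^2/4 + 9*b/5


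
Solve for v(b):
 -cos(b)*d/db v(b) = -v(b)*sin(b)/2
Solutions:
 v(b) = C1/sqrt(cos(b))


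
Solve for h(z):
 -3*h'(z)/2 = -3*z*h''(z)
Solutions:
 h(z) = C1 + C2*z^(3/2)


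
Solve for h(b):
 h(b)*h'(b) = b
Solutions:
 h(b) = -sqrt(C1 + b^2)
 h(b) = sqrt(C1 + b^2)


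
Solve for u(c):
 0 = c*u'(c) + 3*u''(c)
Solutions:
 u(c) = C1 + C2*erf(sqrt(6)*c/6)


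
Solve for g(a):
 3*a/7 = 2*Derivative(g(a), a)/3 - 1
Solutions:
 g(a) = C1 + 9*a^2/28 + 3*a/2


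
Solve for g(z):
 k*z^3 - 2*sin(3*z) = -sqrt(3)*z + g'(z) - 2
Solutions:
 g(z) = C1 + k*z^4/4 + sqrt(3)*z^2/2 + 2*z + 2*cos(3*z)/3


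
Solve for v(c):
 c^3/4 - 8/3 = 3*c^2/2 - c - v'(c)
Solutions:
 v(c) = C1 - c^4/16 + c^3/2 - c^2/2 + 8*c/3


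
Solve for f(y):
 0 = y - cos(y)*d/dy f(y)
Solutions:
 f(y) = C1 + Integral(y/cos(y), y)


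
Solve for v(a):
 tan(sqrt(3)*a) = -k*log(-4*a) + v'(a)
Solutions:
 v(a) = C1 + a*k*(log(-a) - 1) + 2*a*k*log(2) - sqrt(3)*log(cos(sqrt(3)*a))/3


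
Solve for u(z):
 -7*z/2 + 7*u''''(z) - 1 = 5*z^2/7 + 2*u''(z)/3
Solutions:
 u(z) = C1 + C2*z + C3*exp(-sqrt(42)*z/21) + C4*exp(sqrt(42)*z/21) - 5*z^4/56 - 7*z^3/8 - 12*z^2


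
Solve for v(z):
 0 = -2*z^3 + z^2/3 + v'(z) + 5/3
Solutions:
 v(z) = C1 + z^4/2 - z^3/9 - 5*z/3


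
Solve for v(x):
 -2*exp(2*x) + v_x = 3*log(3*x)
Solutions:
 v(x) = C1 + 3*x*log(x) + 3*x*(-1 + log(3)) + exp(2*x)


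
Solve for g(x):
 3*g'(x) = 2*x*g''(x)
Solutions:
 g(x) = C1 + C2*x^(5/2)


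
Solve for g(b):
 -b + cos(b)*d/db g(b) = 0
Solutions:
 g(b) = C1 + Integral(b/cos(b), b)


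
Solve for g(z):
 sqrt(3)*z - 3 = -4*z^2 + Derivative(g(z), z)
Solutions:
 g(z) = C1 + 4*z^3/3 + sqrt(3)*z^2/2 - 3*z


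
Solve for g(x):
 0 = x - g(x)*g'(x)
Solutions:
 g(x) = -sqrt(C1 + x^2)
 g(x) = sqrt(C1 + x^2)


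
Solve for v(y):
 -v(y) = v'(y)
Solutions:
 v(y) = C1*exp(-y)


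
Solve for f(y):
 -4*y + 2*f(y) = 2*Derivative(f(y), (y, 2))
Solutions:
 f(y) = C1*exp(-y) + C2*exp(y) + 2*y


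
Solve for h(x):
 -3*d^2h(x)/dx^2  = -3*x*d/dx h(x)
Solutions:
 h(x) = C1 + C2*erfi(sqrt(2)*x/2)


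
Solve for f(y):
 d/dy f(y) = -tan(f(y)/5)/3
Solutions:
 f(y) = -5*asin(C1*exp(-y/15)) + 5*pi
 f(y) = 5*asin(C1*exp(-y/15))


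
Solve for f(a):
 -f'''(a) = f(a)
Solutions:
 f(a) = C3*exp(-a) + (C1*sin(sqrt(3)*a/2) + C2*cos(sqrt(3)*a/2))*exp(a/2)


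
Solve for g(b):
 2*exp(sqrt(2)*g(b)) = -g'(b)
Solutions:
 g(b) = sqrt(2)*(2*log(1/(C1 + 2*b)) - log(2))/4


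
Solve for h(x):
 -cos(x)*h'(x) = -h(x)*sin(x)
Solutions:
 h(x) = C1/cos(x)


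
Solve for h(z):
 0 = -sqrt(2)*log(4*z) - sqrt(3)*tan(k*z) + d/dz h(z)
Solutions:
 h(z) = C1 + sqrt(2)*z*(log(z) - 1) + 2*sqrt(2)*z*log(2) + sqrt(3)*Piecewise((-log(cos(k*z))/k, Ne(k, 0)), (0, True))


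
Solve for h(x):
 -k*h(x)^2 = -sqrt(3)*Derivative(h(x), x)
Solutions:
 h(x) = -3/(C1 + sqrt(3)*k*x)


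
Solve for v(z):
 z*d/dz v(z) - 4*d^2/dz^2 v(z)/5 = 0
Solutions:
 v(z) = C1 + C2*erfi(sqrt(10)*z/4)


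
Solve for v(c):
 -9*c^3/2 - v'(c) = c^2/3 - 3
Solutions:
 v(c) = C1 - 9*c^4/8 - c^3/9 + 3*c


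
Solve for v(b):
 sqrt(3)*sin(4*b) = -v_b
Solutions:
 v(b) = C1 + sqrt(3)*cos(4*b)/4


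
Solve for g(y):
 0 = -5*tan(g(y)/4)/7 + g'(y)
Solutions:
 g(y) = -4*asin(C1*exp(5*y/28)) + 4*pi
 g(y) = 4*asin(C1*exp(5*y/28))


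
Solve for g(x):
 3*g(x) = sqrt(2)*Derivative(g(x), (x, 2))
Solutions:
 g(x) = C1*exp(-2^(3/4)*sqrt(3)*x/2) + C2*exp(2^(3/4)*sqrt(3)*x/2)


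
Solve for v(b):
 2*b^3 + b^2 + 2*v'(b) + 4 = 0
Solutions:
 v(b) = C1 - b^4/4 - b^3/6 - 2*b


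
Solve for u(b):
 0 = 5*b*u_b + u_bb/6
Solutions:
 u(b) = C1 + C2*erf(sqrt(15)*b)


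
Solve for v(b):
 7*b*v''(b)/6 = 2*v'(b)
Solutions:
 v(b) = C1 + C2*b^(19/7)


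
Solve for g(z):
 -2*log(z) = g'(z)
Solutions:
 g(z) = C1 - 2*z*log(z) + 2*z


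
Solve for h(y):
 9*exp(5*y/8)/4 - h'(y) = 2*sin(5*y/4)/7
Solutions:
 h(y) = C1 + 18*exp(5*y/8)/5 + 8*cos(5*y/4)/35


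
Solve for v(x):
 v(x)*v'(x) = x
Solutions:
 v(x) = -sqrt(C1 + x^2)
 v(x) = sqrt(C1 + x^2)


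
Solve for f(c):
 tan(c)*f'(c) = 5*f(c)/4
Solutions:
 f(c) = C1*sin(c)^(5/4)


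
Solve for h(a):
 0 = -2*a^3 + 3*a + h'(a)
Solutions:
 h(a) = C1 + a^4/2 - 3*a^2/2


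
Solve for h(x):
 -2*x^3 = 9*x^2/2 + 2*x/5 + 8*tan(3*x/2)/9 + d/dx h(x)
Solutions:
 h(x) = C1 - x^4/2 - 3*x^3/2 - x^2/5 + 16*log(cos(3*x/2))/27


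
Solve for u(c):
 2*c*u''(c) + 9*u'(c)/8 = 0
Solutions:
 u(c) = C1 + C2*c^(7/16)


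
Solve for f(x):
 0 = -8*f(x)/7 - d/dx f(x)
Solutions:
 f(x) = C1*exp(-8*x/7)


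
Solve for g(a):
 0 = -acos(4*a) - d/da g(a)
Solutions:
 g(a) = C1 - a*acos(4*a) + sqrt(1 - 16*a^2)/4


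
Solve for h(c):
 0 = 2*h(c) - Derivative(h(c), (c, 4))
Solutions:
 h(c) = C1*exp(-2^(1/4)*c) + C2*exp(2^(1/4)*c) + C3*sin(2^(1/4)*c) + C4*cos(2^(1/4)*c)


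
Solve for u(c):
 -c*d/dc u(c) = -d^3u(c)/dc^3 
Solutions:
 u(c) = C1 + Integral(C2*airyai(c) + C3*airybi(c), c)


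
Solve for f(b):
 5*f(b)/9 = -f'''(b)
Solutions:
 f(b) = C3*exp(-15^(1/3)*b/3) + (C1*sin(3^(5/6)*5^(1/3)*b/6) + C2*cos(3^(5/6)*5^(1/3)*b/6))*exp(15^(1/3)*b/6)


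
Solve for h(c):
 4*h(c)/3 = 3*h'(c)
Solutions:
 h(c) = C1*exp(4*c/9)


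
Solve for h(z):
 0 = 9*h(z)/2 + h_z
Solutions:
 h(z) = C1*exp(-9*z/2)


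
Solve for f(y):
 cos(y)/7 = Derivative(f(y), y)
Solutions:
 f(y) = C1 + sin(y)/7


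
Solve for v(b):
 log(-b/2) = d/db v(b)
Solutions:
 v(b) = C1 + b*log(-b) + b*(-1 - log(2))


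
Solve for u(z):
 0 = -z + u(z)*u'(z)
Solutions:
 u(z) = -sqrt(C1 + z^2)
 u(z) = sqrt(C1 + z^2)


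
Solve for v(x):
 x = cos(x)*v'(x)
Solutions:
 v(x) = C1 + Integral(x/cos(x), x)


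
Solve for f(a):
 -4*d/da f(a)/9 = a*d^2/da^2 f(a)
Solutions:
 f(a) = C1 + C2*a^(5/9)


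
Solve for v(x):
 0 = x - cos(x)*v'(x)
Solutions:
 v(x) = C1 + Integral(x/cos(x), x)


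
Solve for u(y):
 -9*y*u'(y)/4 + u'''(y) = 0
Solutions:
 u(y) = C1 + Integral(C2*airyai(2^(1/3)*3^(2/3)*y/2) + C3*airybi(2^(1/3)*3^(2/3)*y/2), y)


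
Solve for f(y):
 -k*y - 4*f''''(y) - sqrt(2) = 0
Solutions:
 f(y) = C1 + C2*y + C3*y^2 + C4*y^3 - k*y^5/480 - sqrt(2)*y^4/96


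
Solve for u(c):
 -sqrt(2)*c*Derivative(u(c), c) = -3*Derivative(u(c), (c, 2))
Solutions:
 u(c) = C1 + C2*erfi(2^(3/4)*sqrt(3)*c/6)


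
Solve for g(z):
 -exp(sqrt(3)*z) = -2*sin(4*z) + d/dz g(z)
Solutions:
 g(z) = C1 - sqrt(3)*exp(sqrt(3)*z)/3 - cos(4*z)/2


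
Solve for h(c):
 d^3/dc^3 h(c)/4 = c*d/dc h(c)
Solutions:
 h(c) = C1 + Integral(C2*airyai(2^(2/3)*c) + C3*airybi(2^(2/3)*c), c)


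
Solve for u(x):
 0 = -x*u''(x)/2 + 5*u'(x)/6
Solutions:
 u(x) = C1 + C2*x^(8/3)


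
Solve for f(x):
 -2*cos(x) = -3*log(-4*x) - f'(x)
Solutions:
 f(x) = C1 - 3*x*log(-x) - 6*x*log(2) + 3*x + 2*sin(x)


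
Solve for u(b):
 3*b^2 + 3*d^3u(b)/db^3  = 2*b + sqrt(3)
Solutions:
 u(b) = C1 + C2*b + C3*b^2 - b^5/60 + b^4/36 + sqrt(3)*b^3/18


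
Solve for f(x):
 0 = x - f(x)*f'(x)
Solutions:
 f(x) = -sqrt(C1 + x^2)
 f(x) = sqrt(C1 + x^2)


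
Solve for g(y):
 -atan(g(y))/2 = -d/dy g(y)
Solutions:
 Integral(1/atan(_y), (_y, g(y))) = C1 + y/2


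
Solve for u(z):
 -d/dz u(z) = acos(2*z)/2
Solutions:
 u(z) = C1 - z*acos(2*z)/2 + sqrt(1 - 4*z^2)/4


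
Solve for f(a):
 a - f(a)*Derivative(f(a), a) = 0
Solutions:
 f(a) = -sqrt(C1 + a^2)
 f(a) = sqrt(C1 + a^2)


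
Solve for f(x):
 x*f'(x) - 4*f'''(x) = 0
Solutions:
 f(x) = C1 + Integral(C2*airyai(2^(1/3)*x/2) + C3*airybi(2^(1/3)*x/2), x)


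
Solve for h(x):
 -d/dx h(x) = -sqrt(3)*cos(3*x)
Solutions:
 h(x) = C1 + sqrt(3)*sin(3*x)/3


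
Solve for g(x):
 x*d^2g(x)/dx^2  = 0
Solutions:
 g(x) = C1 + C2*x


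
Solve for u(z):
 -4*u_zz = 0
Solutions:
 u(z) = C1 + C2*z


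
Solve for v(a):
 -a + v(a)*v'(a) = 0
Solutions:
 v(a) = -sqrt(C1 + a^2)
 v(a) = sqrt(C1 + a^2)


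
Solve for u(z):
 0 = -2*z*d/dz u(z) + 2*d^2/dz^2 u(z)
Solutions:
 u(z) = C1 + C2*erfi(sqrt(2)*z/2)


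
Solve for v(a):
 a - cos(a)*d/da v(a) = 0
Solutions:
 v(a) = C1 + Integral(a/cos(a), a)


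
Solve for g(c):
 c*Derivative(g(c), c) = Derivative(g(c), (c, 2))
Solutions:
 g(c) = C1 + C2*erfi(sqrt(2)*c/2)


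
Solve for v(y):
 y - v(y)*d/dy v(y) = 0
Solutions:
 v(y) = -sqrt(C1 + y^2)
 v(y) = sqrt(C1 + y^2)


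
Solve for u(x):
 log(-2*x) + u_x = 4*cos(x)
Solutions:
 u(x) = C1 - x*log(-x) - x*log(2) + x + 4*sin(x)


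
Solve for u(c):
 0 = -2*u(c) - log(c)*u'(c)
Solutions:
 u(c) = C1*exp(-2*li(c))


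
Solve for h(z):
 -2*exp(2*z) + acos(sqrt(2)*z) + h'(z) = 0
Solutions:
 h(z) = C1 - z*acos(sqrt(2)*z) + sqrt(2)*sqrt(1 - 2*z^2)/2 + exp(2*z)


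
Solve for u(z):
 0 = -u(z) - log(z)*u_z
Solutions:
 u(z) = C1*exp(-li(z))


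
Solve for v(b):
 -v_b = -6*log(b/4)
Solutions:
 v(b) = C1 + 6*b*log(b) - b*log(4096) - 6*b


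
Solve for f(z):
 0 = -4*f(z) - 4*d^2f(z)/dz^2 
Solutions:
 f(z) = C1*sin(z) + C2*cos(z)


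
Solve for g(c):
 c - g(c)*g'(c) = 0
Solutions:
 g(c) = -sqrt(C1 + c^2)
 g(c) = sqrt(C1 + c^2)


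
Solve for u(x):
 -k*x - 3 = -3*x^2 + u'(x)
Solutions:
 u(x) = C1 - k*x^2/2 + x^3 - 3*x


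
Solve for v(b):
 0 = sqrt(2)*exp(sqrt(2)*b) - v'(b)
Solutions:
 v(b) = C1 + exp(sqrt(2)*b)
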